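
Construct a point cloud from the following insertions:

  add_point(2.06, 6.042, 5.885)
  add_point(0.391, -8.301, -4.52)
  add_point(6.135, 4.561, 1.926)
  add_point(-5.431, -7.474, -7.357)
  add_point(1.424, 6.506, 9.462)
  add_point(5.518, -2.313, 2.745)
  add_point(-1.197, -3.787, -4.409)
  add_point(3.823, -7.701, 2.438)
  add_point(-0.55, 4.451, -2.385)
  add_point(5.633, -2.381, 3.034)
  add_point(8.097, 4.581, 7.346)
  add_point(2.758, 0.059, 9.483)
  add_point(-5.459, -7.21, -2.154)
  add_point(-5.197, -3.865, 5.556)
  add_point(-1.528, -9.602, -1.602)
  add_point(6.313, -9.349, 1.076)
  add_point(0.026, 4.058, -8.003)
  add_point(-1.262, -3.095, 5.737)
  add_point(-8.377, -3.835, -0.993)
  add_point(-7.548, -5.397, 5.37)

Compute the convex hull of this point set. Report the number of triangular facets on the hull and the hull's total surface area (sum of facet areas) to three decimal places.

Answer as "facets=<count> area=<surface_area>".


Hull vertices (14/20): indices [0, 1, 2, 3, 4, 8, 10, 11, 12, 14, 15, 16, 18, 19].

Facet areas (half cross-product norm):
  f1: (p3, p16, p18) → 49.2745
  f2: (p3, p19, p18) → 20.4624
  f3: (p8, p16, p18) → 32.1849
  f4: (p4, p0, p10) → 11.6798
  f5: (p4, p19, p18) → 50.4953
  f6: (p4, p8, p18) → 69.5008
  f7: (p4, p0, p16) → 8.1359
  f8: (p4, p8, p16) → 9.6463
  f9: (p1, p3, p14) → 12.1325
  f10: (p1, p3, p16) → 40.4351
  f11: (p12, p19, p14) → 18.0956
  f12: (p12, p3, p14) → 12.0254
  f13: (p12, p3, p19) → 6.5059
  f14: (p2, p0, p10) → 15.5190
  f15: (p2, p0, p16) → 33.4063
  f16: (p15, p19, p14) → 39.6584
  f17: (p15, p1, p14) → 14.9774
  f18: (p15, p2, p10) → 40.1041
  f19: (p15, p1, p16) → 49.8446
  f20: (p15, p2, p16) → 80.9965
  f21: (p11, p4, p10) → 21.4034
  f22: (p11, p15, p10) → 47.8666
  f23: (p11, p4, p19) → 39.2804
  f24: (p11, p15, p19) → 77.2081
Σ area = 800.839

Check V−E+F: 14 − 36 + 24 = 2.

facets=24 area=800.839


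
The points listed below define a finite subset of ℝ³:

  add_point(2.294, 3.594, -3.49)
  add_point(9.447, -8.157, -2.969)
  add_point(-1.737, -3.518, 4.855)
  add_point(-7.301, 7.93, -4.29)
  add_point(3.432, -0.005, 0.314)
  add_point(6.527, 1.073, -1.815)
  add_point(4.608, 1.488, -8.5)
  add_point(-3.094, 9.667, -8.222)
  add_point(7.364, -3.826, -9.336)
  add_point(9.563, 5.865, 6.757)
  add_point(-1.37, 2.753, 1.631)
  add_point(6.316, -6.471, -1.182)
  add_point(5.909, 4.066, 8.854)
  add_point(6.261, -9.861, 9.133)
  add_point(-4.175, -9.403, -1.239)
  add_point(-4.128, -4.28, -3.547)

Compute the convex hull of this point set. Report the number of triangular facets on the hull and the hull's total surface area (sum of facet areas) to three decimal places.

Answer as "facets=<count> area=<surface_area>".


Hull vertices (11/16): indices [1, 2, 3, 6, 7, 8, 9, 12, 13, 14, 15].

Per-facet area ½‖(b−a)×(c−a)‖:
  f1: (p12, p9, p3) → 43.0457
  f2: (p12, p13, p9) → 29.5022
  f3: (p7, p9, p3) → 59.7605
  f4: (p1, p13, p9) → 97.1119
  f5: (p1, p8, p9) → 68.0626
  f6: (p1, p14, p13) → 80.4786
  f7: (p1, p14, p8) → 54.6676
  f8: (p2, p14, p3) → 69.0768
  f9: (p2, p12, p3) → 89.9424
  f10: (p2, p14, p13) → 48.6114
  f11: (p2, p12, p13) → 61.7605
  f12: (p6, p8, p9) → 48.9923
  f13: (p6, p7, p9) → 93.4279
  f14: (p6, p7, p8) → 9.9875
  f15: (p15, p14, p8) → 35.2534
  f16: (p15, p7, p8) → 92.1937
  f17: (p15, p14, p3) → 15.2600
  f18: (p15, p7, p3) → 37.6209
Σ area = 1034.756

Euler characteristic 11−27+18 = 2 ✓

facets=18 area=1034.756


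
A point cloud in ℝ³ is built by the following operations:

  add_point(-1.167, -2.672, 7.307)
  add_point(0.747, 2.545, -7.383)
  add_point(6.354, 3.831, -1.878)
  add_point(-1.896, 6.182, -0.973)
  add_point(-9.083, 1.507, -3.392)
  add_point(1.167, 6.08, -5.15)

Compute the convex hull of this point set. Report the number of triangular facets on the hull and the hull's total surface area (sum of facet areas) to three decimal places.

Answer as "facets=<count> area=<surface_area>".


Extreme-point indices: [0, 1, 2, 3, 4, 5] — 6 of 6 on the boundary.

Triangle areas on the boundary:
  f1: (p3, p0, p4) → 53.4890
  f2: (p3, p0, p2) → 51.4785
  f3: (p5, p3, p4) → 22.3567
  f4: (p5, p3, p2) → 16.8762
  f5: (p1, p0, p4) → 72.7419
  f6: (p1, p0, p2) → 53.8878
  f7: (p1, p5, p4) → 22.3910
  f8: (p1, p5, p2) → 13.7034
Σ area = 306.924

Euler characteristic 6−12+8 = 2 ✓

facets=8 area=306.924


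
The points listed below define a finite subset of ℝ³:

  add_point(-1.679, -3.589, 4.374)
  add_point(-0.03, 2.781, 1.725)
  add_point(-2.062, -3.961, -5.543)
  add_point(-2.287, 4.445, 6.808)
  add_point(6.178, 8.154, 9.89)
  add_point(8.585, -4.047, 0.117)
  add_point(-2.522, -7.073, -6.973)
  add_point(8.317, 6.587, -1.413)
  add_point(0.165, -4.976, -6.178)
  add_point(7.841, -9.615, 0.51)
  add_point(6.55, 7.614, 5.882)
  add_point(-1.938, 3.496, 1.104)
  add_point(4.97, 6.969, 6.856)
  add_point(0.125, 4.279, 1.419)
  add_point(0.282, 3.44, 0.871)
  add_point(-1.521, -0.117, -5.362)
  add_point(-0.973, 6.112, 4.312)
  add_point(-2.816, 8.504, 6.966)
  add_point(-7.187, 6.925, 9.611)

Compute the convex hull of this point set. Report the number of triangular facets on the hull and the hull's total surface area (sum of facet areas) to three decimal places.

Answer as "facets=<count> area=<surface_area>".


Hull vertices (10/19): indices [0, 4, 5, 6, 7, 8, 9, 15, 17, 18].

Triangle areas on the boundary:
  f1: (p0, p6, p18) → 62.2031
  f2: (p0, p9, p6) → 64.9268
  f3: (p4, p7, p5) → 62.3846
  f4: (p4, p9, p5) → 31.8249
  f5: (p4, p0, p18) → 81.8882
  f6: (p4, p0, p9) → 89.9172
  f7: (p15, p6, p18) → 53.2764
  f8: (p8, p7, p5) → 56.7021
  f9: (p8, p9, p5) → 29.3760
  f10: (p8, p9, p6) → 17.8210
  f11: (p8, p15, p6) → 8.5498
  f12: (p8, p15, p7) → 31.2144
  f13: (p17, p4, p18) → 19.9904
  f14: (p17, p4, p7) → 54.5352
  f15: (p17, p15, p18) → 38.4419
  f16: (p17, p15, p7) → 82.2795
Σ area = 785.332

Euler characteristic 10−24+16 = 2 ✓

facets=16 area=785.332


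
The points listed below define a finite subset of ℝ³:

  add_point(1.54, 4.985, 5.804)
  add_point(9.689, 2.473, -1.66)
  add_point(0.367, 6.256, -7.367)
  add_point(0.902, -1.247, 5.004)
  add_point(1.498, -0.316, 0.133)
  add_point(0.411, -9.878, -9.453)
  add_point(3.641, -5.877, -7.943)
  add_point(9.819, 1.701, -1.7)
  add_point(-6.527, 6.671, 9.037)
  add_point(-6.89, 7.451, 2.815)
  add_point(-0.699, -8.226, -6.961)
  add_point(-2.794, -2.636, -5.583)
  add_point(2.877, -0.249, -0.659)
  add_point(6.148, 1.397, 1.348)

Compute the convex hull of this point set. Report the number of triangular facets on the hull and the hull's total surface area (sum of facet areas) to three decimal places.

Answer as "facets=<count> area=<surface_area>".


facets=20 area=656.010

Hull vertices (12/14): indices [0, 1, 2, 3, 5, 6, 7, 8, 9, 10, 11, 13].

Area of each hull facet:
  f1: (p10, p8, p9) → 56.6365
  f2: (p11, p2, p9) → 58.3603
  f3: (p11, p2, p5) → 35.0848
  f4: (p11, p10, p9) → 17.5917
  f5: (p11, p10, p5) → 6.2643
  f6: (p6, p5, p7) → 8.6702
  f7: (p6, p2, p5) → 27.5542
  f8: (p0, p8, p9) → 26.6463
  f9: (p0, p2, p9) → 55.7797
  f10: (p1, p0, p7) → 4.1245
  f11: (p1, p0, p2) → 61.9339
  f12: (p1, p6, p7) → 3.6958
  f13: (p1, p6, p2) → 62.8965
  f14: (p3, p10, p8) → 66.4991
  f15: (p3, p0, p8) → 27.6707
  f16: (p3, p5, p7) → 91.2101
  f17: (p3, p10, p5) → 10.1477
  f18: (p13, p0, p7) → 9.6017
  f19: (p13, p3, p7) → 5.4923
  f20: (p13, p3, p0) → 20.1494
Σ area = 656.010

Euler: V−E+F = 12−30+20 = 2.


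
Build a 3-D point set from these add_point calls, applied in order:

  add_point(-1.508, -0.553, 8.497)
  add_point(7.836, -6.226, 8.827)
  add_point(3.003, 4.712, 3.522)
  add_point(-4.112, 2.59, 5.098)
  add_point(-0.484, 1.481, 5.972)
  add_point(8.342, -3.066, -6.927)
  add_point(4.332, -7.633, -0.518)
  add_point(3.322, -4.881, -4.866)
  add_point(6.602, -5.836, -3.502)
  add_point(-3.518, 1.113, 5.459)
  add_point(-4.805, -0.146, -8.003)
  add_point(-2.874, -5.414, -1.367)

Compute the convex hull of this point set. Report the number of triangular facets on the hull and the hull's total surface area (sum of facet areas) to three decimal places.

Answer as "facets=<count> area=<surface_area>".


Extreme-point indices: [0, 1, 2, 3, 5, 6, 7, 8, 9, 10, 11] — 11 of 12 on the boundary.

Per-facet area ½‖(b−a)×(c−a)‖:
  f1: (p2, p5, p10) → 85.8860
  f2: (p1, p2, p5) → 87.8108
  f3: (p0, p1, p2) → 46.3579
  f4: (p3, p2, p10) → 50.6178
  f5: (p3, p0, p2) → 19.8938
  f6: (p7, p5, p10) → 25.2805
  f7: (p8, p1, p5) → 20.9347
  f8: (p8, p6, p1) → 19.0604
  f9: (p8, p7, p5) → 8.6736
  f10: (p8, p7, p6) → 7.6018
  f11: (p11, p3, p10) → 45.0202
  f12: (p11, p7, p10) → 30.1968
  f13: (p11, p7, p6) → 17.9690
  f14: (p11, p0, p1) → 60.3175
  f15: (p11, p6, p1) → 35.1595
  f16: (p9, p3, p0) → 2.2461
  f17: (p9, p11, p0) → 18.4688
  f18: (p9, p11, p3) → 6.7389
Σ area = 588.234

Euler characteristic 11−27+18 = 2 ✓

facets=18 area=588.234


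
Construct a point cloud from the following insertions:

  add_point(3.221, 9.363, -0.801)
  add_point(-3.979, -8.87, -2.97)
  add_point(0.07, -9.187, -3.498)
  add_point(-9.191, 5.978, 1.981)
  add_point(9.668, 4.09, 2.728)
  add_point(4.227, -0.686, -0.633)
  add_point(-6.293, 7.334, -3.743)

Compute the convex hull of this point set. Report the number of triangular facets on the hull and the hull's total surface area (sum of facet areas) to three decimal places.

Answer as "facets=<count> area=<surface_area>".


facets=8 area=515.809

Points on the hull: [0, 1, 2, 3, 4, 6] (6 of 7).

Triangle areas on the boundary:
  f1: (p0, p4, p3) → 53.4679
  f2: (p0, p6, p3) → 32.6334
  f3: (p0, p2, p4) → 78.9640
  f4: (p0, p6, p2) → 88.8969
  f5: (p1, p4, p3) → 143.9395
  f6: (p1, p2, p4) → 32.2817
  f7: (p1, p6, p3) → 52.8182
  f8: (p1, p6, p2) → 32.8076
Σ area = 515.809

Check V−E+F: 6 − 12 + 8 = 2.


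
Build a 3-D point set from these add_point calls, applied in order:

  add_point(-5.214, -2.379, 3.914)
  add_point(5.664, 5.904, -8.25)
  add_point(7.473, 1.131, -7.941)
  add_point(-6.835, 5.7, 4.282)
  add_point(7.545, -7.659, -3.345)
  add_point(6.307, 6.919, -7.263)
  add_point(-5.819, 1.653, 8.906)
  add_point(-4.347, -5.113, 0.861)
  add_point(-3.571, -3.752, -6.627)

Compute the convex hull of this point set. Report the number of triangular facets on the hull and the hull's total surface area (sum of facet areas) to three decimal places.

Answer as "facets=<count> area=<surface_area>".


Points on the hull: [0, 1, 2, 3, 4, 5, 6, 7, 8] (9 of 9).

Facet areas (half cross-product norm):
  f1: (p6, p5, p3) → 49.7646
  f2: (p6, p5, p4) → 145.2714
  f3: (p2, p5, p4) → 17.2203
  f4: (p2, p8, p4) → 55.2199
  f5: (p7, p6, p4) → 59.0661
  f6: (p7, p8, p4) → 45.5607
  f7: (p7, p8, p3) → 43.9469
  f8: (p1, p2, p5) → 3.5995
  f9: (p1, p2, p8) → 31.0006
  f10: (p1, p5, p3) → 13.6064
  f11: (p1, p8, p3) → 97.1960
  f12: (p0, p6, p3) → 19.8350
  f13: (p0, p7, p3) → 12.1224
  f14: (p0, p7, p6) → 1.6836
Σ area = 595.093

Euler: V−E+F = 9−21+14 = 2.

facets=14 area=595.093


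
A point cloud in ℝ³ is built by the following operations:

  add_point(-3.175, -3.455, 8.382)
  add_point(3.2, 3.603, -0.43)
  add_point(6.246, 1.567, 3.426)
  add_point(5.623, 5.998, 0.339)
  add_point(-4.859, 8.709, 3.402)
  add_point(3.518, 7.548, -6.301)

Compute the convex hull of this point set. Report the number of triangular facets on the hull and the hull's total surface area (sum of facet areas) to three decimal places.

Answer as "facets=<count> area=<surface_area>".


facets=6 area=301.647

Hull vertices (5/6): indices [0, 2, 3, 4, 5].

Facet areas (half cross-product norm):
  f1: (p0, p2, p4) → 69.7148
  f2: (p5, p0, p4) → 84.6875
  f3: (p5, p0, p2) → 63.9017
  f4: (p3, p2, p4) → 30.2438
  f5: (p3, p5, p4) → 40.0372
  f6: (p3, p5, p2) → 13.0621
Σ area = 301.647

Check V−E+F: 5 − 9 + 6 = 2.


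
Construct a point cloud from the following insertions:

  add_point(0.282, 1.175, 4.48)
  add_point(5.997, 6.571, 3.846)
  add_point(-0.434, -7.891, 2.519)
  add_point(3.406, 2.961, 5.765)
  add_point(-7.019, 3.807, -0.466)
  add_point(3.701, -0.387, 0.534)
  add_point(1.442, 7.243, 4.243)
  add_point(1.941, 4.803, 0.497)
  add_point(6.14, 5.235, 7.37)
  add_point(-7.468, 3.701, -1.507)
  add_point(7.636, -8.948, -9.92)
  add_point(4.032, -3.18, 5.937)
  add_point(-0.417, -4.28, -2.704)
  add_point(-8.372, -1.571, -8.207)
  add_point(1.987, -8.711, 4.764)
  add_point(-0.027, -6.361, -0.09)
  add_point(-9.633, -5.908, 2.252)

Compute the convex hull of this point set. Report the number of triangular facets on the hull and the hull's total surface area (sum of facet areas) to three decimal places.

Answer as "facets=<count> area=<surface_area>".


11 of the 17 inputs are extreme points: [1, 4, 6, 7, 8, 9, 10, 11, 13, 14, 16].

Per-facet area ½‖(b−a)×(c−a)‖:
  f1: (p8, p6, p16) → 49.3320
  f2: (p13, p10, p16) → 100.8295
  f3: (p14, p10, p16) → 94.9636
  f4: (p1, p8, p10) → 36.7448
  f5: (p1, p8, p6) → 8.7144
  f6: (p9, p13, p16) → 43.0617
  f7: (p11, p8, p10) → 68.8516
  f8: (p11, p14, p10) → 47.1739
  f9: (p11, p8, p16) → 56.5850
  f10: (p11, p14, p16) → 36.2894
  f11: (p4, p6, p16) → 49.0964
  f12: (p4, p9, p16) → 5.9248
  f13: (p4, p9, p6) → 3.6977
  f14: (p7, p9, p13) → 39.1210
  f15: (p7, p13, p10) → 121.6691
  f16: (p7, p1, p10) → 47.0627
  f17: (p7, p1, p6) → 10.0375
  f18: (p7, p9, p6) → 21.6043
Σ area = 840.759

Euler: V−E+F = 11−27+18 = 2.

facets=18 area=840.759


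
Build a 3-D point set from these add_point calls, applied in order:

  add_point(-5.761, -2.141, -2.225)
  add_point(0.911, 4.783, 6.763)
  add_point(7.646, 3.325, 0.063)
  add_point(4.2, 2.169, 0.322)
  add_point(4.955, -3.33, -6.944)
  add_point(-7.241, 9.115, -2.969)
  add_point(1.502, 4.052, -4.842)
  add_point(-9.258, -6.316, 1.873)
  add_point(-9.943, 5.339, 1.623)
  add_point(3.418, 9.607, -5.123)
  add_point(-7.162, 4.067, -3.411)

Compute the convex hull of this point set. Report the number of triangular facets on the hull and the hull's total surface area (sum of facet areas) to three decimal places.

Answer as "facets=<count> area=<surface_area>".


9 of the 11 inputs are extreme points: [0, 1, 2, 4, 5, 7, 8, 9, 10].

Per-facet area ½‖(b−a)×(c−a)‖:
  f1: (p4, p7, p2) → 85.1976
  f2: (p9, p4, p2) → 45.9386
  f3: (p1, p7, p8) → 69.7849
  f4: (p1, p7, p2) → 75.4305
  f5: (p1, p9, p2) → 44.0819
  f6: (p0, p4, p7) → 30.6033
  f7: (p5, p9, p4) → 71.2579
  f8: (p5, p1, p8) → 39.2134
  f9: (p5, p1, p9) → 65.6719
  f10: (p10, p0, p4) → 37.1579
  f11: (p10, p5, p4) → 31.2575
  f12: (p10, p0, p7) → 17.8679
  f13: (p10, p7, p8) → 33.5103
  f14: (p10, p5, p8) → 14.2518
Σ area = 661.225

Euler: V−E+F = 9−21+14 = 2.

facets=14 area=661.225


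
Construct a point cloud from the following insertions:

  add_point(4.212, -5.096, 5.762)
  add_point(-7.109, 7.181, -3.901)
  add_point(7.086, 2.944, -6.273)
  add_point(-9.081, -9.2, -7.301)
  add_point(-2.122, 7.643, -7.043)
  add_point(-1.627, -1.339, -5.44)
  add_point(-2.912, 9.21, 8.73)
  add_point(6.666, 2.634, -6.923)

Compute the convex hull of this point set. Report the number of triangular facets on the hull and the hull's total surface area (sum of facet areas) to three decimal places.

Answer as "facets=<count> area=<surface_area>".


Points on the hull: [0, 1, 2, 3, 4, 6, 7] (7 of 8).

Per-facet area ½‖(b−a)×(c−a)‖:
  f1: (p0, p6, p3) → 155.0959
  f2: (p0, p6, p2) → 116.2669
  f3: (p1, p6, p3) → 105.2493
  f4: (p7, p0, p3) → 134.4267
  f5: (p7, p0, p2) → 5.7950
  f6: (p4, p6, p2) → 82.2490
  f7: (p4, p1, p6) → 38.7913
  f8: (p4, p7, p2) → 4.0685
  f9: (p4, p1, p3) → 49.6860
  f10: (p4, p7, p3) → 91.4548
Σ area = 783.083

Euler: V−E+F = 7−15+10 = 2.

facets=10 area=783.083


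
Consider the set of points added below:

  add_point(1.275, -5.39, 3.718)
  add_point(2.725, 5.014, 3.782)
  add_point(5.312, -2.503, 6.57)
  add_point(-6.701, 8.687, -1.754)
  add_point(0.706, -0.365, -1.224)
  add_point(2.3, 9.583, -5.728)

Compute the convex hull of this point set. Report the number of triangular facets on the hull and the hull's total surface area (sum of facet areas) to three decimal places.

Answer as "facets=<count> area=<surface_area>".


Hull vertices (6/6): indices [0, 1, 2, 3, 4, 5].

Area of each hull facet:
  f1: (p0, p2, p3) → 48.7525
  f2: (p1, p2, p3) → 34.9697
  f3: (p1, p5, p3) → 48.5667
  f4: (p1, p5, p2) → 31.9145
  f5: (p4, p5, p3) → 50.4831
  f6: (p4, p0, p3) → 32.0798
  f7: (p4, p5, p2) → 45.0964
  f8: (p4, p0, p2) → 20.2156
Σ area = 312.078

Euler characteristic 6−12+8 = 2 ✓

facets=8 area=312.078


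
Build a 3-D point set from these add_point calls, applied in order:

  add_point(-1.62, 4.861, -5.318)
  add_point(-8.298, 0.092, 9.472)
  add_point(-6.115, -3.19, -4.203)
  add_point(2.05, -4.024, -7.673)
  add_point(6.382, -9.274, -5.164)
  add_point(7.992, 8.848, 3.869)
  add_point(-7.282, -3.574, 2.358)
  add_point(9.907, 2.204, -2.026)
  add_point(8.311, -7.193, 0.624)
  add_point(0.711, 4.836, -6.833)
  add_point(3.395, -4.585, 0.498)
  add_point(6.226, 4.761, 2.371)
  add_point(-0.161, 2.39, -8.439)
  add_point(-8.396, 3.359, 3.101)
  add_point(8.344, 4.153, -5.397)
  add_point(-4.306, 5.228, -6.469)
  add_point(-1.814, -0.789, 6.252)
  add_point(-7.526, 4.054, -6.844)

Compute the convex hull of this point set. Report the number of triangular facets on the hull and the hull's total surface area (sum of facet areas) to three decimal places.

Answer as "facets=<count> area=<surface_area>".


Points on the hull: [1, 2, 3, 4, 5, 6, 7, 8, 9, 12, 13, 14, 15, 17] (14 of 18).

Area of each hull facet:
  f1: (p6, p1, p13) → 23.6194
  f2: (p8, p4, p7) → 31.6767
  f3: (p8, p6, p4) → 51.5165
  f4: (p8, p6, p1) → 61.5512
  f5: (p14, p4, p7) → 25.8458
  f6: (p17, p15, p13) → 17.2512
  f7: (p17, p6, p13) → 35.2865
  f8: (p17, p15, p12) → 8.0632
  f9: (p5, p8, p7) → 39.2618
  f10: (p5, p8, p1) → 146.9274
  f11: (p5, p1, p13) → 61.6733
  f12: (p5, p14, p7) → 18.9609
  f13: (p5, p15, p13) → 84.5146
  f14: (p9, p15, p12) → 7.5714
  f15: (p9, p14, p12) → 11.3310
  f16: (p9, p5, p15) → 30.4554
  f17: (p9, p5, p14) → 40.3487
  f18: (p3, p17, p12) → 22.9885
  f19: (p3, p14, p4) → 38.0026
  f20: (p3, p14, p12) → 31.0304
  f21: (p2, p17, p6) → 24.4781
  f22: (p2, p3, p17) → 34.6704
  f23: (p2, p6, p4) → 45.5651
  f24: (p2, p3, p4) → 28.3498
Σ area = 920.940

Euler: V−E+F = 14−36+24 = 2.

facets=24 area=920.940


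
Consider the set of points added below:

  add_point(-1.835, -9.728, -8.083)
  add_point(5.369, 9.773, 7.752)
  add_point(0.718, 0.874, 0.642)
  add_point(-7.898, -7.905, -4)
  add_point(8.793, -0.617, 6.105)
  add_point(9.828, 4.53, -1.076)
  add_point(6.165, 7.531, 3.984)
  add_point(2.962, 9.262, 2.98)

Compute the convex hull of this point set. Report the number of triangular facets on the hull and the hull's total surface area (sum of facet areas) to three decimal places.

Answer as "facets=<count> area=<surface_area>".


facets=8 area=563.139

Extreme-point indices: [0, 1, 3, 4, 5, 7] — 6 of 8 on the boundary.

Per-facet area ½‖(b−a)×(c−a)‖:
  f1: (p4, p1, p3) → 113.8573
  f2: (p4, p0, p3) → 74.9072
  f3: (p4, p1, p5) → 45.3664
  f4: (p4, p0, p5) → 85.8782
  f5: (p7, p1, p3) → 46.4908
  f6: (p7, p1, p5) → 24.7545
  f7: (p7, p0, p3) → 80.8515
  f8: (p7, p0, p5) → 91.0326
Σ area = 563.139

Check V−E+F: 6 − 12 + 8 = 2.


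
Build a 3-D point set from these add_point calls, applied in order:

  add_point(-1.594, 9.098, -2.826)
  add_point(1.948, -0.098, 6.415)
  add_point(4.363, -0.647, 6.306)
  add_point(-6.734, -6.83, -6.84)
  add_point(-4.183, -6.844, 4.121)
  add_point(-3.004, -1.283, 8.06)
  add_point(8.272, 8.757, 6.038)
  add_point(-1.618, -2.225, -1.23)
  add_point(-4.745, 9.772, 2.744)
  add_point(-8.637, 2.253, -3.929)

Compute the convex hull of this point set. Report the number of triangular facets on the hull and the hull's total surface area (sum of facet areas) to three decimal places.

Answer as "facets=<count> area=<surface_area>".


facets=12 area=656.404

8 of the 10 inputs are extreme points: [0, 2, 3, 4, 5, 6, 8, 9].

Facet areas (half cross-product norm):
  f1: (p3, p4, p9) → 53.0465
  f2: (p0, p3, p9) → 40.4277
  f3: (p0, p3, p6) → 106.7778
  f4: (p0, p8, p9) → 31.2799
  f5: (p0, p8, p6) → 41.7218
  f6: (p2, p3, p6) → 79.1845
  f7: (p2, p3, p4) → 56.1985
  f8: (p5, p2, p4) → 26.1446
  f9: (p5, p4, p9) → 44.2179
  f10: (p5, p8, p9) → 63.5775
  f11: (p5, p8, p6) → 79.3606
  f12: (p5, p2, p6) → 34.4661
Σ area = 656.404

Euler: V−E+F = 8−18+12 = 2.


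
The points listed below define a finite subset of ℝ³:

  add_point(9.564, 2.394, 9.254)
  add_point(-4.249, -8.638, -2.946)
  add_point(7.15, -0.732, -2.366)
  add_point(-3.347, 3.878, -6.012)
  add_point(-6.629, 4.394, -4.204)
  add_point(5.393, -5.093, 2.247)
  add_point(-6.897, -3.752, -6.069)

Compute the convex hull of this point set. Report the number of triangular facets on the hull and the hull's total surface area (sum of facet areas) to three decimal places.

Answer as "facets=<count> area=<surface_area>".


Points on the hull: [0, 1, 2, 3, 4, 5, 6] (7 of 7).

Triangle areas on the boundary:
  f1: (p1, p4, p6) → 20.8218
  f2: (p1, p4, p0) → 134.6901
  f3: (p2, p1, p6) → 44.1309
  f4: (p3, p4, p0) → 37.1115
  f5: (p3, p2, p0) → 68.8472
  f6: (p3, p4, p6) → 15.4540
  f7: (p3, p2, p6) → 50.6089
  f8: (p5, p1, p0) → 37.4140
  f9: (p5, p2, p0) → 36.2569
  f10: (p5, p2, p1) → 37.6740
Σ area = 483.009

Euler: V−E+F = 7−15+10 = 2.

facets=10 area=483.009


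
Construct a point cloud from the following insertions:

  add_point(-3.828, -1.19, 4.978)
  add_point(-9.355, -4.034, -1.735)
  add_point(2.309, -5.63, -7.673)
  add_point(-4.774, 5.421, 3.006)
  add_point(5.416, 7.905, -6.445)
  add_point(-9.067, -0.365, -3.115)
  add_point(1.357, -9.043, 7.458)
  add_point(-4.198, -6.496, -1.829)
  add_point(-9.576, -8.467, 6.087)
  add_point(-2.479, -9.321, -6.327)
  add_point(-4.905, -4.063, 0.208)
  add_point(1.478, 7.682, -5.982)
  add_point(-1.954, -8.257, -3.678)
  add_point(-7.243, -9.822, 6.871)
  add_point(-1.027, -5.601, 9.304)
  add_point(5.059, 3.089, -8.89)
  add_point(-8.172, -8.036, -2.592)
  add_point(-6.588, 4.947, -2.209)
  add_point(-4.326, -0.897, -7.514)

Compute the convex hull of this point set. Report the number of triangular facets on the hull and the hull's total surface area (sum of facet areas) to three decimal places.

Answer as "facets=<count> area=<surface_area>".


15 of the 19 inputs are extreme points: [1, 2, 3, 4, 5, 6, 8, 9, 11, 13, 14, 15, 16, 17, 18].

Triangle areas on the boundary:
  f1: (p3, p14, p8) → 62.5043
  f2: (p3, p14, p4) → 90.2033
  f3: (p18, p2, p15) → 35.8170
  f4: (p13, p14, p8) → 9.7222
  f5: (p6, p2, p15) → 67.0142
  f6: (p6, p14, p4) → 49.6936
  f7: (p6, p15, p4) → 55.1209
  f8: (p6, p13, p14) → 17.9471
  f9: (p11, p15, p4) → 10.7272
  f10: (p11, p18, p15) → 32.0676
  f11: (p11, p3, p4) → 16.6851
  f12: (p9, p18, p2) → 24.1785
  f13: (p9, p6, p2) → 44.3175
  f14: (p9, p6, p13) → 58.3903
  f15: (p17, p3, p8) → 41.6012
  f16: (p17, p5, p8) → 31.6409
  f17: (p17, p11, p3) → 25.7438
  f18: (p17, p11, p18) → 36.5837
  f19: (p17, p5, p18) → 19.0867
  f20: (p16, p5, p18) → 24.9348
  f21: (p16, p9, p18) → 28.9513
  f22: (p16, p13, p8) → 12.1932
  f23: (p16, p9, p13) → 30.5095
  f24: (p1, p5, p8) → 11.3350
  f25: (p1, p16, p8) → 18.3842
  f26: (p1, p16, p5) → 5.1772
Σ area = 860.530

Euler: V−E+F = 15−39+26 = 2.

facets=26 area=860.530


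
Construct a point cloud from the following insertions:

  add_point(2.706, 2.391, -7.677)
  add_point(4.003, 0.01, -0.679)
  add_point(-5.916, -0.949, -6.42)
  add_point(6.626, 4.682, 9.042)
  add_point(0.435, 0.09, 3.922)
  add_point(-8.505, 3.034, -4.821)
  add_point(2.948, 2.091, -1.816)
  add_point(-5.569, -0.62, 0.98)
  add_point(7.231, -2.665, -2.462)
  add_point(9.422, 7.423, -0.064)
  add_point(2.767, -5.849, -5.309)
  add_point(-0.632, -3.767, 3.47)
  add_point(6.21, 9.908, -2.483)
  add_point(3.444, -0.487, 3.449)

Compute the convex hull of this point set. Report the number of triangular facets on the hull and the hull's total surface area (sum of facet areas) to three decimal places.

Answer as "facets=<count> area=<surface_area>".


facets=16 area=643.296

Extreme-point indices: [0, 2, 3, 5, 7, 8, 9, 10, 11, 12] — 10 of 14 on the boundary.

Per-facet area ½‖(b−a)×(c−a)‖:
  f1: (p8, p3, p9) → 52.1841
  f2: (p8, p0, p9) → 43.0365
  f3: (p8, p0, p10) → 24.6798
  f4: (p8, p11, p10) → 28.6256
  f5: (p8, p11, p3) → 59.4261
  f6: (p7, p3, p5) → 48.6237
  f7: (p7, p11, p3) → 37.8949
  f8: (p12, p0, p5) → 55.8385
  f9: (p12, p0, p9) → 22.9850
  f10: (p12, p3, p5) → 103.8691
  f11: (p12, p3, p9) → 21.2187
  f12: (p2, p0, p5) → 22.7268
  f13: (p2, p0, p10) → 37.0891
  f14: (p2, p7, p5) → 17.5471
  f15: (p2, p11, p10) → 45.9825
  f16: (p2, p7, p11) → 21.5688
Σ area = 643.296

Check V−E+F: 10 − 24 + 16 = 2.


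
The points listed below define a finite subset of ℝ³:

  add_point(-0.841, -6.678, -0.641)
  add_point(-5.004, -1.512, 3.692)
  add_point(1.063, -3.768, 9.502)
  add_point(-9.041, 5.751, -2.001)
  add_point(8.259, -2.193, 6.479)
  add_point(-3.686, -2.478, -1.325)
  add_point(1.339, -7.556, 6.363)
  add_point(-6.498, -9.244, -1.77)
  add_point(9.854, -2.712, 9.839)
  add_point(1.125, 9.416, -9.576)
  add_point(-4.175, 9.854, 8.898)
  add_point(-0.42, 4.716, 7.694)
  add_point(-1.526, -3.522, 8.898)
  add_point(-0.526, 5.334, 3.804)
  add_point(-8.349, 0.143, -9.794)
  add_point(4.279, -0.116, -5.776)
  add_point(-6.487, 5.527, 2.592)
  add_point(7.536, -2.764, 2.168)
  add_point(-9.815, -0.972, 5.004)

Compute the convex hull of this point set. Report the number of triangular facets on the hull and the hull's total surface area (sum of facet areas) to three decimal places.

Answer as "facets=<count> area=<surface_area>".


Extreme-point indices: [0, 2, 3, 6, 7, 8, 9, 10, 12, 14, 15, 17, 18] — 13 of 19 on the boundary.

Facet areas (half cross-product norm):
  f1: (p9, p10, p8) → 178.5478
  f2: (p12, p10, p18) → 58.4382
  f3: (p3, p10, p18) → 57.2010
  f4: (p3, p14, p18) → 46.0620
  f5: (p3, p9, p10) → 82.7918
  f6: (p3, p9, p14) → 59.3003
  f7: (p15, p9, p14) → 65.0624
  f8: (p2, p10, p8) → 62.7207
  f9: (p2, p12, p10) → 17.4814
  f10: (p7, p15, p14) → 77.4976
  f11: (p7, p14, p18) → 68.3258
  f12: (p7, p12, p18) → 52.0382
  f13: (p6, p2, p12) → 6.5765
  f14: (p6, p7, p12) → 31.6466
  f15: (p6, p2, p8) → 21.7898
  f16: (p17, p6, p8) → 34.5055
  f17: (p17, p9, p8) → 50.3545
  f18: (p17, p15, p9) → 35.3093
  f19: (p0, p6, p7) → 21.5177
  f20: (p0, p17, p6) → 31.2514
  f21: (p0, p7, p15) → 23.5160
  f22: (p0, p17, p15) → 38.7275
Σ area = 1120.662

Check V−E+F: 13 − 33 + 22 = 2.

facets=22 area=1120.662


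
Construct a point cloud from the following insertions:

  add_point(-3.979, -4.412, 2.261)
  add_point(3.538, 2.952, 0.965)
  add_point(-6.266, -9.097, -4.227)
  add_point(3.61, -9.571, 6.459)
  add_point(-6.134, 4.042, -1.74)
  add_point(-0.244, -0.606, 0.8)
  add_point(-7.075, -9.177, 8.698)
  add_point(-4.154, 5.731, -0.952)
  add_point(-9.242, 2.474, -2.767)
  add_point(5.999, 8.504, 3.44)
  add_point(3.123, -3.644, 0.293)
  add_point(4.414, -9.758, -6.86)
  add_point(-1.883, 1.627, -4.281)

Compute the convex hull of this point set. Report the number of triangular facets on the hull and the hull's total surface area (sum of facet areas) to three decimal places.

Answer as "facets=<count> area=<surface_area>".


facets=12 area=827.256

Extreme-point indices: [2, 3, 6, 7, 8, 9, 11, 12] — 8 of 13 on the boundary.

Triangle areas on the boundary:
  f1: (p3, p11, p9) → 121.7750
  f2: (p3, p6, p9) → 100.1546
  f3: (p3, p6, p11) → 70.3032
  f4: (p12, p11, p8) → 40.2181
  f5: (p12, p11, p9) → 82.7301
  f6: (p2, p11, p8) → 62.6893
  f7: (p2, p6, p8) → 77.2721
  f8: (p2, p6, p11) → 68.0988
  f9: (p7, p12, p8) → 17.7106
  f10: (p7, p12, p9) → 32.7648
  f11: (p7, p6, p8) → 51.9159
  f12: (p7, p6, p9) → 101.6230
Σ area = 827.256

Euler: V−E+F = 8−18+12 = 2.


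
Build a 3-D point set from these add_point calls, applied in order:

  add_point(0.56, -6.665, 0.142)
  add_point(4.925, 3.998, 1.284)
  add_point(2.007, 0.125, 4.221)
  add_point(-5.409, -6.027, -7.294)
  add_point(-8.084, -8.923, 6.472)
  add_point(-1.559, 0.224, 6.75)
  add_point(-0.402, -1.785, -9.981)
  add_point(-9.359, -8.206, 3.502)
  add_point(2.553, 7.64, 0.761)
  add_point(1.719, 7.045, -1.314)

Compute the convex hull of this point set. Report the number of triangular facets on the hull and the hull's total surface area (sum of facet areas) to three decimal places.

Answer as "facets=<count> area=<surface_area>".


10 of the 10 inputs are extreme points: [0, 1, 2, 3, 4, 5, 6, 7, 8, 9].

Area of each hull facet:
  f1: (p0, p6, p1) → 62.7258
  f2: (p5, p8, p7) → 49.2623
  f3: (p5, p8, p1) → 20.3084
  f4: (p9, p8, p7) → 22.1233
  f5: (p9, p8, p1) → 5.0454
  f6: (p9, p6, p1) → 32.1737
  f7: (p3, p0, p6) → 33.6922
  f8: (p3, p9, p7) → 93.7852
  f9: (p3, p9, p6) → 42.7481
  f10: (p4, p5, p7) → 18.5598
  f11: (p4, p3, p7) → 13.0686
  f12: (p4, p3, p0) → 52.2965
  f13: (p2, p0, p1) → 20.8576
  f14: (p2, p5, p1) → 8.8048
  f15: (p2, p4, p0) → 44.0706
  f16: (p2, p4, p5) → 22.0588
Σ area = 541.581

Euler characteristic 10−24+16 = 2 ✓

facets=16 area=541.581


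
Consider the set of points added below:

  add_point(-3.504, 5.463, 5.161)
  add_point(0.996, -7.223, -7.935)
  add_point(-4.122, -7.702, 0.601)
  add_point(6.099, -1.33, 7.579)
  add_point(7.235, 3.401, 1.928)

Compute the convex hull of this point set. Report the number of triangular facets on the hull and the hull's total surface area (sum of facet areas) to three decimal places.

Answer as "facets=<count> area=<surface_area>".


5 of the 5 inputs are extreme points: [0, 1, 2, 3, 4].

Triangle areas on the boundary:
  f1: (p1, p0, p2) → 67.9024
  f2: (p1, p0, p4) → 89.7394
  f3: (p3, p0, p2) → 75.4915
  f4: (p3, p0, p4) → 41.2356
  f5: (p3, p1, p2) → 69.3190
  f6: (p3, p1, p4) → 58.8378
Σ area = 402.526

Euler: V−E+F = 5−9+6 = 2.

facets=6 area=402.526


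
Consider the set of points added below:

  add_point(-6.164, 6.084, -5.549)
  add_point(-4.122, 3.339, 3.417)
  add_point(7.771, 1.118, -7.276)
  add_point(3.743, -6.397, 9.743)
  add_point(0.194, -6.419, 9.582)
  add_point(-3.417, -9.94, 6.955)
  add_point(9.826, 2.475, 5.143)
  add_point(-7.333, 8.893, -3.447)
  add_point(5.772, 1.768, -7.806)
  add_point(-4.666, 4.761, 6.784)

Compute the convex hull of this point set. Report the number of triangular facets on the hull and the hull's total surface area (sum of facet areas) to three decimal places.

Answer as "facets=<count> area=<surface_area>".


Extreme-point indices: [0, 2, 3, 4, 5, 6, 7, 8, 9] — 9 of 10 on the boundary.

Per-facet area ½‖(b−a)×(c−a)‖:
  f1: (p9, p6, p7) → 82.3152
  f2: (p9, p5, p7) → 77.0080
  f3: (p2, p6, p7) → 109.4031
  f4: (p2, p8, p7) → 8.9676
  f5: (p2, p8, p5) → 22.6733
  f6: (p0, p5, p7) → 36.3024
  f7: (p0, p8, p7) → 18.1851
  f8: (p0, p8, p5) → 126.9593
  f9: (p3, p9, p6) → 77.6879
  f10: (p3, p2, p6) → 72.2472
  f11: (p3, p2, p5) → 80.4310
  f12: (p4, p9, p5) → 34.8200
  f13: (p4, p3, p5) → 7.5969
  f14: (p4, p3, p9) → 20.4326
Σ area = 775.030

Euler characteristic 9−21+14 = 2 ✓

facets=14 area=775.030


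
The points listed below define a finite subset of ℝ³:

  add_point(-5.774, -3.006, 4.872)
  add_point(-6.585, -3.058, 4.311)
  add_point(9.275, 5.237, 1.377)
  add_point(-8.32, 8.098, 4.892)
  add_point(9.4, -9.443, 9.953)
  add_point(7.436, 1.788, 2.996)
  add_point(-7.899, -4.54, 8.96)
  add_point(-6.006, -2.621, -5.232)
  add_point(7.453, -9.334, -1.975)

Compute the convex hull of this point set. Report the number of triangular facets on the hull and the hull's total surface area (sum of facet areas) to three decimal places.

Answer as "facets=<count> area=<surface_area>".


Points on the hull: [2, 3, 4, 6, 7, 8] (6 of 9).

Triangle areas on the boundary:
  f1: (p2, p4, p3) → 154.2970
  f2: (p2, p7, p3) → 124.5915
  f3: (p6, p4, p3) → 113.8495
  f4: (p6, p7, p3) → 86.9321
  f5: (p8, p2, p4) → 88.5748
  f6: (p8, p2, p7) → 111.6198
  f7: (p8, p6, p4) → 106.3595
  f8: (p8, p6, p7) → 109.8725
Σ area = 896.097

Euler: V−E+F = 6−12+8 = 2.

facets=8 area=896.097


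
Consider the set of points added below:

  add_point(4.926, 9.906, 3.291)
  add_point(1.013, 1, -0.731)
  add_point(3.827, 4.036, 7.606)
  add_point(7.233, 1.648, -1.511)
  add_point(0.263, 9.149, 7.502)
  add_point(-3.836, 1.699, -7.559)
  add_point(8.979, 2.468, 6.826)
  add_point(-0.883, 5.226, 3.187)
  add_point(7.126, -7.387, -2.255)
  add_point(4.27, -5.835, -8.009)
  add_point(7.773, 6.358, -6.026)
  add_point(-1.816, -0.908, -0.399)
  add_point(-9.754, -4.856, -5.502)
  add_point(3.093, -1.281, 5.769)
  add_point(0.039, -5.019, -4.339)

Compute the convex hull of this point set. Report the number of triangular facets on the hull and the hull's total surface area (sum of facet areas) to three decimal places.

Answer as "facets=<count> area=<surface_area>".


facets=16 area=813.294

Extreme-point indices: [0, 2, 4, 5, 6, 8, 9, 10, 12, 13] — 10 of 15 on the boundary.

Per-facet area ½‖(b−a)×(c−a)‖:
  f1: (p10, p8, p6) → 81.8047
  f2: (p10, p0, p6) → 47.5174
  f3: (p13, p8, p12) → 89.8587
  f4: (p13, p8, p6) → 38.1340
  f5: (p9, p8, p12) → 45.1909
  f6: (p9, p10, p8) → 42.4100
  f7: (p5, p10, p0) → 65.3237
  f8: (p5, p9, p12) → 50.2146
  f9: (p5, p9, p10) → 63.4093
  f10: (p4, p0, p6) → 29.0319
  f11: (p4, p13, p12) → 95.0037
  f12: (p4, p5, p12) → 75.5352
  f13: (p4, p5, p0) → 51.1980
  f14: (p2, p13, p6) → 15.1419
  f15: (p2, p4, p6) → 10.7115
  f16: (p2, p4, p13) → 12.8082
Σ area = 813.294

Check V−E+F: 10 − 24 + 16 = 2.


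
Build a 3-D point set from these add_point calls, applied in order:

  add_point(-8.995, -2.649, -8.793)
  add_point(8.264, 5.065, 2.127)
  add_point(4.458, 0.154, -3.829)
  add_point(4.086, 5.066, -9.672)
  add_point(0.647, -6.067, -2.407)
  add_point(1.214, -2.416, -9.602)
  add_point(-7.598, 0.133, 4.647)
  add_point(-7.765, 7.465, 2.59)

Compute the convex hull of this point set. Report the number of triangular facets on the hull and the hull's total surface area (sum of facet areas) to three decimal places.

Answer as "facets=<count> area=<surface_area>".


Hull vertices (8/8): indices [0, 1, 2, 3, 4, 5, 6, 7].

Triangle areas on the boundary:
  f1: (p3, p7, p0) → 108.3169
  f2: (p3, p7, p1) → 96.7035
  f3: (p6, p7, p0) → 52.4074
  f4: (p6, p7, p1) → 60.9911
  f5: (p5, p3, p0) → 37.9859
  f6: (p4, p6, p1) → 86.8427
  f7: (p4, p6, p0) → 70.0308
  f8: (p4, p5, p0) → 40.9553
  f9: (p2, p4, p1) → 26.2391
  f10: (p2, p4, p5) → 24.4020
  f11: (p2, p3, p1) → 32.3279
  f12: (p2, p5, p3) → 24.7438
Σ area = 661.947

Euler: V−E+F = 8−18+12 = 2.

facets=12 area=661.947


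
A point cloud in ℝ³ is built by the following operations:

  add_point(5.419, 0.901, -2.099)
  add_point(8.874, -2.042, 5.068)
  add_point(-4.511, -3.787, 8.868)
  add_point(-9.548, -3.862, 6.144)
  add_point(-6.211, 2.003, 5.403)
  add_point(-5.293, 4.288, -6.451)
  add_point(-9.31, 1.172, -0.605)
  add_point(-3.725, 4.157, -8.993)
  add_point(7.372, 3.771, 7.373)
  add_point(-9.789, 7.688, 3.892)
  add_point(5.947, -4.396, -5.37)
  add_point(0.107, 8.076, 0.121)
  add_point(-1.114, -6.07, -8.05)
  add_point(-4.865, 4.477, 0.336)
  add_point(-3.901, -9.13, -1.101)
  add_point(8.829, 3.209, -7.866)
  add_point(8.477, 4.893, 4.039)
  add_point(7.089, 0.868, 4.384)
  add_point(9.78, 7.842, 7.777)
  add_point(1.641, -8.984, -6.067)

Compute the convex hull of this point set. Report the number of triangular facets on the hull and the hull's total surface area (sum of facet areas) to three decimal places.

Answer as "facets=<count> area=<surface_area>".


Points on the hull: [1, 2, 3, 5, 6, 7, 8, 9, 10, 11, 12, 14, 15, 18, 19] (15 of 20).

Area of each hull facet:
  f1: (p2, p18, p9) → 121.1979
  f2: (p11, p18, p9) → 56.2120
  f3: (p11, p7, p9) → 56.2949
  f4: (p11, p15, p18) → 77.9509
  f5: (p11, p15, p7) → 61.4072
  f6: (p12, p15, p7) → 63.3377
  f7: (p12, p6, p14) → 46.6478
  f8: (p12, p6, p7) → 54.3955
  f9: (p5, p7, p9) → 4.9633
  f10: (p5, p6, p9) → 30.4690
  f11: (p5, p6, p7) → 5.1440
  f12: (p3, p2, p14) → 30.0352
  f13: (p3, p6, p14) → 42.9901
  f14: (p3, p2, p9) → 33.5464
  f15: (p3, p6, p9) → 33.3836
  f16: (p8, p2, p18) → 16.3148
  f17: (p1, p2, p14) → 77.2672
  f18: (p1, p8, p2) → 44.1099
  f19: (p1, p15, p18) → 71.3160
  f20: (p1, p8, p18) → 11.0895
  f21: (p19, p12, p15) → 30.4219
  f22: (p19, p12, p14) → 16.4600
  f23: (p19, p1, p14) → 55.3052
  f24: (p10, p1, p15) → 47.1859
  f25: (p10, p19, p15) → 14.3577
  f26: (p10, p19, p1) → 31.5860
Σ area = 1133.390

Euler characteristic 15−39+26 = 2 ✓

facets=26 area=1133.390


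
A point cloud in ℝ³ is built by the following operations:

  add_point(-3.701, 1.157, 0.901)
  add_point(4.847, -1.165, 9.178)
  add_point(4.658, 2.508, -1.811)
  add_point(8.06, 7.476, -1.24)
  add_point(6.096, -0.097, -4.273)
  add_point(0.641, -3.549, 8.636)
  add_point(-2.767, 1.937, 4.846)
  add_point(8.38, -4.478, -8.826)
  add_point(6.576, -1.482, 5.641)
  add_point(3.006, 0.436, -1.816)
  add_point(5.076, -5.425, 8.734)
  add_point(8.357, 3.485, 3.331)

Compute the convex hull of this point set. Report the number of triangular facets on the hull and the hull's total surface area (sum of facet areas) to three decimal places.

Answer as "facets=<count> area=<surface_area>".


facets=12 area=495.580

Extreme-point indices: [0, 1, 3, 5, 6, 7, 10, 11] — 8 of 12 on the boundary.

Facet areas (half cross-product norm):
  f1: (p3, p7, p0) → 91.6287
  f2: (p6, p3, p0) → 27.6606
  f3: (p5, p7, p0) → 82.8308
  f4: (p5, p10, p7) → 42.7283
  f5: (p5, p6, p0) → 13.8180
  f6: (p1, p6, p3) → 60.1240
  f7: (p1, p5, p6) → 18.1398
  f8: (p1, p5, p10) → 9.3063
  f9: (p11, p1, p3) → 11.8038
  f10: (p11, p3, p7) → 42.5146
  f11: (p11, p1, p10) → 15.6855
  f12: (p11, p10, p7) → 79.3397
Σ area = 495.580

Euler characteristic 8−18+12 = 2 ✓


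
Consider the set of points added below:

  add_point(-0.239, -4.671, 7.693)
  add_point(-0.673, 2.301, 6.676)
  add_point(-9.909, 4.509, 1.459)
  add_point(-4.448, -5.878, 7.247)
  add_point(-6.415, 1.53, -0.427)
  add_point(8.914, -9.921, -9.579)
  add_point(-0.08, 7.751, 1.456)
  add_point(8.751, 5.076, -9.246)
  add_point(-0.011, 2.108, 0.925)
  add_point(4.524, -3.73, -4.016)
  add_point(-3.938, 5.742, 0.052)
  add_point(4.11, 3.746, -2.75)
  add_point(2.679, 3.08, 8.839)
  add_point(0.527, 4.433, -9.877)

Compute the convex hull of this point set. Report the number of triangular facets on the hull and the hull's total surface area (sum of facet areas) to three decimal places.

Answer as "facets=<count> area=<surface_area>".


9 of the 14 inputs are extreme points: [0, 2, 3, 4, 5, 6, 7, 12, 13].

Per-facet area ½‖(b−a)×(c−a)‖:
  f1: (p12, p6, p2) → 47.0337
  f2: (p3, p12, p2) → 72.2022
  f3: (p13, p6, p2) → 61.1438
  f4: (p4, p3, p2) → 25.9288
  f5: (p4, p3, p5) → 112.8256
  f6: (p4, p13, p2) → 24.8890
  f7: (p4, p13, p5) → 100.1921
  f8: (p0, p12, p5) → 82.9109
  f9: (p0, p3, p5) → 42.8259
  f10: (p0, p3, p12) → 14.6938
  f11: (p7, p13, p5) → 61.9094
  f12: (p7, p13, p6) → 48.8653
  f13: (p7, p12, p5) → 143.4173
  f14: (p7, p12, p6) → 61.2038
Σ area = 900.042

Euler characteristic 9−21+14 = 2 ✓

facets=14 area=900.042


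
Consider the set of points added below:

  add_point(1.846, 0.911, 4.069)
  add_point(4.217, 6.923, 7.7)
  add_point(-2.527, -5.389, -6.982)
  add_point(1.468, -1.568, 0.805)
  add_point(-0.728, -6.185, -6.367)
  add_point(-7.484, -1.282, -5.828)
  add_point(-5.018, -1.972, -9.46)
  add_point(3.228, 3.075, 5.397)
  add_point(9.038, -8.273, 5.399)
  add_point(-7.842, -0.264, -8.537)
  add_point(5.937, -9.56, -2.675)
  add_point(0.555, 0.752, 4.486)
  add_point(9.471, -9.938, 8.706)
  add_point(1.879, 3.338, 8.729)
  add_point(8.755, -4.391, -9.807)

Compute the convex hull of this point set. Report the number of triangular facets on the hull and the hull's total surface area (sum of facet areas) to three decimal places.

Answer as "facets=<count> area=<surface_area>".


10 of the 15 inputs are extreme points: [1, 2, 4, 5, 6, 9, 10, 12, 13, 14].

Triangle areas on the boundary:
  f1: (p14, p1, p9) → 168.1068
  f2: (p14, p1, p12) → 160.9319
  f3: (p10, p14, p12) → 41.2467
  f4: (p13, p1, p9) → 43.4157
  f5: (p13, p1, p12) → 30.1783
  f6: (p2, p10, p12) → 46.9393
  f7: (p5, p13, p9) → 17.8776
  f8: (p5, p13, p12) → 136.9041
  f9: (p5, p2, p9) → 9.4298
  f10: (p5, p2, p12) → 59.0809
  f11: (p6, p14, p9) → 10.2347
  f12: (p6, p2, p9) → 6.5211
  f13: (p6, p2, p14) → 27.2035
  f14: (p4, p10, p14) → 36.4501
  f15: (p4, p2, p14) → 8.1131
  f16: (p4, p2, p10) → 1.3963
Σ area = 804.030

Euler characteristic 10−24+16 = 2 ✓

facets=16 area=804.030
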